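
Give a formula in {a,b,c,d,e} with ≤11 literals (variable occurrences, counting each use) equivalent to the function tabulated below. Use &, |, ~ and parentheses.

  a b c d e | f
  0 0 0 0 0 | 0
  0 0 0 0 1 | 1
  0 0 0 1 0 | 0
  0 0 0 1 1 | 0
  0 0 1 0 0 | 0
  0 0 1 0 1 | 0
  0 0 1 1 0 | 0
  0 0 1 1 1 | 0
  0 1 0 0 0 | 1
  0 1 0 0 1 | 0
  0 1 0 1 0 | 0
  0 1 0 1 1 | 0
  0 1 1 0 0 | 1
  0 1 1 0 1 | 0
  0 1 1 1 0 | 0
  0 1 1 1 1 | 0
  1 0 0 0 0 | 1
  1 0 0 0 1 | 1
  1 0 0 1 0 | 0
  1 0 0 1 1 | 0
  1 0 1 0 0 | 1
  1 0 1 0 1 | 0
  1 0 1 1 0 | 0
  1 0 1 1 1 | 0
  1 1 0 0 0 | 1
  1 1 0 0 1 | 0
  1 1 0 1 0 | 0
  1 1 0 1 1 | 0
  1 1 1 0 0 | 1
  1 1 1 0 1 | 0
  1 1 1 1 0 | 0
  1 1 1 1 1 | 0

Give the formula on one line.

(~d & ((d | (~e & (a | b))) | ((~e | ~c) & (e & ~b))))

  ~d = 11001100110011001100110011001100
  ~e = 10101010101010101010101010101010
  (a | b) = 00000000111111111111111111111111
  (~e & (a | b)) = 00000000101010101010101010101010
  (d | (~e & (a | b))) = 00110011101110111011101110111011
  ~c = 11110000111100001111000011110000
  (~e | ~c) = 11111010111110101111101011111010
  ~b = 11111111000000001111111100000000
  (e & ~b) = 01010101000000000101010100000000
  ((~e | ~c) & (e & ~b)) = 01010000000000000101000000000000
  ((d | (~e & (a | b))) | ((~e | ~c) & (e & ~b))) = 01110011101110111111101110111011
  (~d & ((d | (~e & (a | b))) | ((~e | ~c) & (e & ~b)))) = 01000000100010001100100010001000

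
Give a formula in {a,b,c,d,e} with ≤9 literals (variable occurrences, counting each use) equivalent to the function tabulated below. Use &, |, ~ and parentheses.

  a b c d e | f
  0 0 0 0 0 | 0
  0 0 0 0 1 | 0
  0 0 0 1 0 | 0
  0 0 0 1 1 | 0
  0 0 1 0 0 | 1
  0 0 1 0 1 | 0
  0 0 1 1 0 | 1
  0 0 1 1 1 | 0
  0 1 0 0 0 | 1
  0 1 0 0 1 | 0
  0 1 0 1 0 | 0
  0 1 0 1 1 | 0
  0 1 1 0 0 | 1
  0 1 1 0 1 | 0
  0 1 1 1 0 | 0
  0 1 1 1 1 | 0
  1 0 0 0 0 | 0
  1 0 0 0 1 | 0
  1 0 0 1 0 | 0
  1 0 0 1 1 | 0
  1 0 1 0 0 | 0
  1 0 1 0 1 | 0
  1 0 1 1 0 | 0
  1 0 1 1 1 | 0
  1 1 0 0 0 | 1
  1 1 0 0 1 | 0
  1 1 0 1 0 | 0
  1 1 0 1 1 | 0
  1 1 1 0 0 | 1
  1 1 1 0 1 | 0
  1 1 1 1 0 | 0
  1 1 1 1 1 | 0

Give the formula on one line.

((b | ((~b & e) | (c & ~a))) & ((~b | ~d) & ~e))

  ~b = 11111111000000001111111100000000
  (~b & e) = 01010101000000000101010100000000
  ~a = 11111111111111110000000000000000
  (c & ~a) = 00001111000011110000000000000000
  ((~b & e) | (c & ~a)) = 01011111000011110101010100000000
  (b | ((~b & e) | (c & ~a))) = 01011111111111110101010111111111
  ~d = 11001100110011001100110011001100
  (~b | ~d) = 11111111110011001111111111001100
  ~e = 10101010101010101010101010101010
  ((~b | ~d) & ~e) = 10101010100010001010101010001000
  ((b | ((~b & e) | (c & ~a))) & ((~b | ~d) & ~e)) = 00001010100010000000000010001000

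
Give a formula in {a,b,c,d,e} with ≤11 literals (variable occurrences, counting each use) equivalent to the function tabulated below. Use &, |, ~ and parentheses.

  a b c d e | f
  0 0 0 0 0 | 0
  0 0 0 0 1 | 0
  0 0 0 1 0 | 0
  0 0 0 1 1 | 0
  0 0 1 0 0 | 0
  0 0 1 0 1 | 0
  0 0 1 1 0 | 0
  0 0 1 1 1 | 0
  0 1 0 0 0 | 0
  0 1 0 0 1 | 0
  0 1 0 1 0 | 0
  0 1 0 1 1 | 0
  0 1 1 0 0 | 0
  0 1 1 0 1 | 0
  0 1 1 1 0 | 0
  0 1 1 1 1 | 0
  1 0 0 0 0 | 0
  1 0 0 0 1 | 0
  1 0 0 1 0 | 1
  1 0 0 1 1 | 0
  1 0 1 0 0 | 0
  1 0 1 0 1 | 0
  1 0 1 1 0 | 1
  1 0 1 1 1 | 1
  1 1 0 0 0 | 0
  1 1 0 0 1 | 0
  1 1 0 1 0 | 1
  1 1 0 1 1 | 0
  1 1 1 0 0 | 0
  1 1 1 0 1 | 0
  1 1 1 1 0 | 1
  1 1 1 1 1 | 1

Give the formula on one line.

((a & d) & ((((~d | ~a) & (c | (b | a))) | ~e) | c))

  (a & d) = 00000000000000000011001100110011
  ~d = 11001100110011001100110011001100
  ~a = 11111111111111110000000000000000
  (~d | ~a) = 11111111111111111100110011001100
  (b | a) = 00000000111111111111111111111111
  (c | (b | a)) = 00001111111111111111111111111111
  ((~d | ~a) & (c | (b | a))) = 00001111111111111100110011001100
  ~e = 10101010101010101010101010101010
  (((~d | ~a) & (c | (b | a))) | ~e) = 10101111111111111110111011101110
  ((((~d | ~a) & (c | (b | a))) | ~e) | c) = 10101111111111111110111111101111
  ((a & d) & ((((~d | ~a) & (c | (b | a))) | ~e) | c)) = 00000000000000000010001100100011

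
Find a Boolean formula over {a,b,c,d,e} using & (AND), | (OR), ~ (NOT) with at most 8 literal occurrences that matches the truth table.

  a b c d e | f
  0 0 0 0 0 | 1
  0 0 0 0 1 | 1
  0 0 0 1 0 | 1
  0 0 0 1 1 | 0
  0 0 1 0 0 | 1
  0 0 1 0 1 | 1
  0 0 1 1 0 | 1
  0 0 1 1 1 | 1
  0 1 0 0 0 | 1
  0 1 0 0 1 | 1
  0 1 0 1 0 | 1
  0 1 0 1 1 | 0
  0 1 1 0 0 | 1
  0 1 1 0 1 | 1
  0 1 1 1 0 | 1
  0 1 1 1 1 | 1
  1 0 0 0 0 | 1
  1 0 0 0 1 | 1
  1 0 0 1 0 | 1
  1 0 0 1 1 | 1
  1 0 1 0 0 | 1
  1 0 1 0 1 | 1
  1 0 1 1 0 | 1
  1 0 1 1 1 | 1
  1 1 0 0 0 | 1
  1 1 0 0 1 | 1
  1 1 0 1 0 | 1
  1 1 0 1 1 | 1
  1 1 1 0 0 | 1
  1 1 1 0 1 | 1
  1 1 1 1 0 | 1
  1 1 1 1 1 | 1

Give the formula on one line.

(((a | c) | (((e & ~c) | a) & ~d)) | (~e | c))

  (a | c) = 00001111000011111111111111111111
  ~c = 11110000111100001111000011110000
  (e & ~c) = 01010000010100000101000001010000
  ((e & ~c) | a) = 01010000010100001111111111111111
  ~d = 11001100110011001100110011001100
  (((e & ~c) | a) & ~d) = 01000000010000001100110011001100
  ((a | c) | (((e & ~c) | a) & ~d)) = 01001111010011111111111111111111
  ~e = 10101010101010101010101010101010
  (~e | c) = 10101111101011111010111110101111
  (((a | c) | (((e & ~c) | a) & ~d)) | (~e | c)) = 11101111111011111111111111111111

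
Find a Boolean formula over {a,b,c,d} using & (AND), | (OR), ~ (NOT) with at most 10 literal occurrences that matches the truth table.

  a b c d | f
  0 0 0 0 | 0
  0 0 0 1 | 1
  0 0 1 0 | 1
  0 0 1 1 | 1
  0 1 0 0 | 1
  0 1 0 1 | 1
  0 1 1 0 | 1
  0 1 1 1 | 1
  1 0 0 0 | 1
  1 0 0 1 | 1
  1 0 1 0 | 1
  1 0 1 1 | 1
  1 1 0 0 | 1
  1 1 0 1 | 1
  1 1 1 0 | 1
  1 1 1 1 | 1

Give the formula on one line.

  ~a = 1111111100000000
  ~c = 1100110011001100
  (~a | ~c) = 1111111111001100
  ~d = 1010101010101010
  (b & ~d) = 0000101000001010
  (a | (b & ~d)) = 0000101011111111
  ((~a | ~c) & (a | (b & ~d))) = 0000101011001100
  (d | c) = 0111011101110111
  (((~a | ~c) & (a | (b & ~d))) | (d | c)) = 0111111111111111

(((~a | ~c) & (a | (b & ~d))) | (d | c))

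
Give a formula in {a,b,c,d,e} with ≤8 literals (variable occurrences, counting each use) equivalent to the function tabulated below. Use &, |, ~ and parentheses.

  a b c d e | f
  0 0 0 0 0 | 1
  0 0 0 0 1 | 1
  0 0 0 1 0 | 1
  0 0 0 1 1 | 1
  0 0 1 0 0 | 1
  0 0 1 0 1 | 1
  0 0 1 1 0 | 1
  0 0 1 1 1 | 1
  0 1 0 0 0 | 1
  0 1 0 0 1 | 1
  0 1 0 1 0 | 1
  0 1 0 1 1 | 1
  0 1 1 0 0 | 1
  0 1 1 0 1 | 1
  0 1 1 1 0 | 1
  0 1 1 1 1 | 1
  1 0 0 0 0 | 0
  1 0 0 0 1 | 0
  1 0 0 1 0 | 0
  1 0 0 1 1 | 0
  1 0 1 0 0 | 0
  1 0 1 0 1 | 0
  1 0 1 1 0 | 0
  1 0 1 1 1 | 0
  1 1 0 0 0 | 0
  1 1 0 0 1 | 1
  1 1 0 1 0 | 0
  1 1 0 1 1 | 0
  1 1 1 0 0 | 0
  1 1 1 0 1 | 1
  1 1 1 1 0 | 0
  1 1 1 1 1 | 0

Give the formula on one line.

((b & (~d & (e & (a | ((c & ~b) & d))))) | ~a)

  ~d = 11001100110011001100110011001100
  ~b = 11111111000000001111111100000000
  (c & ~b) = 00001111000000000000111100000000
  ((c & ~b) & d) = 00000011000000000000001100000000
  (a | ((c & ~b) & d)) = 00000011000000001111111111111111
  (e & (a | ((c & ~b) & d))) = 00000001000000000101010101010101
  (~d & (e & (a | ((c & ~b) & d)))) = 00000000000000000100010001000100
  (b & (~d & (e & (a | ((c & ~b) & d))))) = 00000000000000000000000001000100
  ~a = 11111111111111110000000000000000
  ((b & (~d & (e & (a | ((c & ~b) & d))))) | ~a) = 11111111111111110000000001000100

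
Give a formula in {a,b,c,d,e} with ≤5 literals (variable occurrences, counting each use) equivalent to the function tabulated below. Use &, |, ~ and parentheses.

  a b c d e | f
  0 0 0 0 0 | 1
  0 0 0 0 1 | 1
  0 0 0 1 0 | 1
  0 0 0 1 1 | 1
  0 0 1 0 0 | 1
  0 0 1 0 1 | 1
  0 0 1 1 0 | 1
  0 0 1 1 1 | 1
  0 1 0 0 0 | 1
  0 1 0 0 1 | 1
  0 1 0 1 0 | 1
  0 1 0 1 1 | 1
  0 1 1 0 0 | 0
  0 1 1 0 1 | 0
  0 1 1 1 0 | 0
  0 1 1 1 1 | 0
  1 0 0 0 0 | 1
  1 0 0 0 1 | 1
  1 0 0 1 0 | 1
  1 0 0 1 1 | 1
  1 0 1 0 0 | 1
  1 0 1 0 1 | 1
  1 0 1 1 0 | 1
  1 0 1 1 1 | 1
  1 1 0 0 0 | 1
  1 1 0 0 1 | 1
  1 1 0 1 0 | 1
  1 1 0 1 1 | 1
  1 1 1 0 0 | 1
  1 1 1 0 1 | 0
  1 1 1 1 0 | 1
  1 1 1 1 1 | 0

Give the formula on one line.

  ~c = 11110000111100001111000011110000
  ~b = 11111111000000001111111100000000
  (~c | ~b) = 11111111111100001111111111110000
  ~e = 10101010101010101010101010101010
  (a & ~e) = 00000000000000001010101010101010
  ((~c | ~b) | (a & ~e)) = 11111111111100001111111111111010

((~c | ~b) | (a & ~e))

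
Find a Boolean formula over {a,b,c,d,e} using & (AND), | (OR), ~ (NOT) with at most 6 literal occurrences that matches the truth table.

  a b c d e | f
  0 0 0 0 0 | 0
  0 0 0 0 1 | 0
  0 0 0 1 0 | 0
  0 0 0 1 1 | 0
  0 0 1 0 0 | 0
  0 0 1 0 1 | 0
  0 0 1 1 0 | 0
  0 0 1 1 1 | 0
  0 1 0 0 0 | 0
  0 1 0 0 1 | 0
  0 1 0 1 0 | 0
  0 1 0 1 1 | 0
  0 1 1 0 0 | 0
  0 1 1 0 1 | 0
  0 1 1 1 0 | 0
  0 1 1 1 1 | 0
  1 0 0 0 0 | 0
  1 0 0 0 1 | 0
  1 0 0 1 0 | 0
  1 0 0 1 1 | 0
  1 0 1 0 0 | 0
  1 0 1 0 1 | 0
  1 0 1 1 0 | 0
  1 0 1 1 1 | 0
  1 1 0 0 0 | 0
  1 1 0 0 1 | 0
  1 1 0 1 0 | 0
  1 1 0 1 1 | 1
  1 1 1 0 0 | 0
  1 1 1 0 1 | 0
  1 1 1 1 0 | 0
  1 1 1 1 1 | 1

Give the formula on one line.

((d & ((b | ~e) & e)) & (a | ~b))

  ~e = 10101010101010101010101010101010
  (b | ~e) = 10101010111111111010101011111111
  ((b | ~e) & e) = 00000000010101010000000001010101
  (d & ((b | ~e) & e)) = 00000000000100010000000000010001
  ~b = 11111111000000001111111100000000
  (a | ~b) = 11111111000000001111111111111111
  ((d & ((b | ~e) & e)) & (a | ~b)) = 00000000000000000000000000010001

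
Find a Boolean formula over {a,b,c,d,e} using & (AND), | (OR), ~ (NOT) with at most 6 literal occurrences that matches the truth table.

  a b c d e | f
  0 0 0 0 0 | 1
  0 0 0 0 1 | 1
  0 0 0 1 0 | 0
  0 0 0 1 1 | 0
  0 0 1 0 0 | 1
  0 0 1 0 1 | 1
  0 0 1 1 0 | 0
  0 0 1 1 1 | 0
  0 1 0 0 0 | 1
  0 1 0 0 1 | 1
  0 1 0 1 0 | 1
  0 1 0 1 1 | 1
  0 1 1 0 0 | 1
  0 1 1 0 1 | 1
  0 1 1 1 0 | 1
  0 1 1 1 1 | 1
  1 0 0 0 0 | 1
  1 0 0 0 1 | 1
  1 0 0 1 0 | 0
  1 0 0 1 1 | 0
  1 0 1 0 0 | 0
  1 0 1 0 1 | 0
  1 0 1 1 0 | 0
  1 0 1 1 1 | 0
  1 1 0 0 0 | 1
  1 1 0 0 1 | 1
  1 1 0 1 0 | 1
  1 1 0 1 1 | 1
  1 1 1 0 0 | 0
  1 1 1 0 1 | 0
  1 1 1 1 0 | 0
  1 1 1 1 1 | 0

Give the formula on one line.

  ~d = 11001100110011001100110011001100
  (~d | b) = 11001100111111111100110011111111
  ~a = 11111111111111110000000000000000
  ~c = 11110000111100001111000011110000
  (~a | ~c) = 11111111111111111111000011110000
  ((~d | b) & (~a | ~c)) = 11001100111111111100000011110000

((~d | b) & (~a | ~c))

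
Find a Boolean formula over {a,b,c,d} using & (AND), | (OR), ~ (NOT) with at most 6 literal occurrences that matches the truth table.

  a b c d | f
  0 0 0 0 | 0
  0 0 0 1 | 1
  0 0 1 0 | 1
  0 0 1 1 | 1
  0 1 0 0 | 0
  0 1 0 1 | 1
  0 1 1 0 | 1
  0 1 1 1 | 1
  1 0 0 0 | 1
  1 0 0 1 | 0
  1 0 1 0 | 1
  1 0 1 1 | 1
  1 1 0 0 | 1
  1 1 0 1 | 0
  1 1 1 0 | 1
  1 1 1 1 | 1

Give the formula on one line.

  ~d = 1010101010101010
  (~d & a) = 0000000010101010
  ((~d & a) | c) = 0011001110111011
  ~a = 1111111100000000
  (~a & d) = 0101010100000000
  (((~d & a) | c) | (~a & d)) = 0111011110111011

(((~d & a) | c) | (~a & d))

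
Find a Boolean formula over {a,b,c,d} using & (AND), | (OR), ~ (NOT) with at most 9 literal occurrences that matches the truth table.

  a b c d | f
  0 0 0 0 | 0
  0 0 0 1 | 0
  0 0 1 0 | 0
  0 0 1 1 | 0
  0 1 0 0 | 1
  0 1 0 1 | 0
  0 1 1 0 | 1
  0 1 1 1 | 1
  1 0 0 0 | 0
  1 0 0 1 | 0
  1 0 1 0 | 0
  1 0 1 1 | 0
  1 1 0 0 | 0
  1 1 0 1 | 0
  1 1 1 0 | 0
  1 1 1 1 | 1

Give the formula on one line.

((~d | c) & ((b & ~a) | (b & (((b & d) & c) | ~b))))

  ~d = 1010101010101010
  (~d | c) = 1011101110111011
  ~a = 1111111100000000
  (b & ~a) = 0000111100000000
  (b & d) = 0000010100000101
  ((b & d) & c) = 0000000100000001
  ~b = 1111000011110000
  (((b & d) & c) | ~b) = 1111000111110001
  (b & (((b & d) & c) | ~b)) = 0000000100000001
  ((b & ~a) | (b & (((b & d) & c) | ~b))) = 0000111100000001
  ((~d | c) & ((b & ~a) | (b & (((b & d) & c) | ~b)))) = 0000101100000001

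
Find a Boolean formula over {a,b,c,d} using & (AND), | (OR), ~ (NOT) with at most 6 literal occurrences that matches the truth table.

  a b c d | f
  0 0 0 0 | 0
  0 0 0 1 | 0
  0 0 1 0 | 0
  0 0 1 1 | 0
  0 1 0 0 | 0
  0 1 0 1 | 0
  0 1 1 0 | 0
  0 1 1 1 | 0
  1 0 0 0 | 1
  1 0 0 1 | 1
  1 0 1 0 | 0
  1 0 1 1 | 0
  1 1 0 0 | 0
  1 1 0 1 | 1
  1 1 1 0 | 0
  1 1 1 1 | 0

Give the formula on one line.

  ~c = 1100110011001100
  (a & ~c) = 0000000011001100
  ~b = 1111000011110000
  (~b | d) = 1111010111110101
  ((a & ~c) & (~b | d)) = 0000000011000100

((a & ~c) & (~b | d))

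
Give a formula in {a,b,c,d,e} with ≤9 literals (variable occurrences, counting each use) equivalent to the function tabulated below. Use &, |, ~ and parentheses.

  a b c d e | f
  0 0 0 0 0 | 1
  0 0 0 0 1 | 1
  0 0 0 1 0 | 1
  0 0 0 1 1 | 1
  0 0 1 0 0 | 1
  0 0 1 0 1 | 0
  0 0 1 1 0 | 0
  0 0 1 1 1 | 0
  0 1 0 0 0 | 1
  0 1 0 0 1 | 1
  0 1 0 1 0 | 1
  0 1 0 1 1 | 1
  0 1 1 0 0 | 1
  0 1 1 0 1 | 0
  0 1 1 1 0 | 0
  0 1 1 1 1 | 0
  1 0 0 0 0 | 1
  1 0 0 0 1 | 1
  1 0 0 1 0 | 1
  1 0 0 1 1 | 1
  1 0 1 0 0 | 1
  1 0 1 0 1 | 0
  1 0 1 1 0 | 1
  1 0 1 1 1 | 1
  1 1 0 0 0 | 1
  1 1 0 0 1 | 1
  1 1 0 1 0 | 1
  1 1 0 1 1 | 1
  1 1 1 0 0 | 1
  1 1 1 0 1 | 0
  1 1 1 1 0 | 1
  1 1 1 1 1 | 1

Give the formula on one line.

(((((~b | d) & (a | ~c)) & d) & c) | (~c | (~d & ~e)))

  ~b = 11111111000000001111111100000000
  (~b | d) = 11111111001100111111111100110011
  ~c = 11110000111100001111000011110000
  (a | ~c) = 11110000111100001111111111111111
  ((~b | d) & (a | ~c)) = 11110000001100001111111100110011
  (((~b | d) & (a | ~c)) & d) = 00110000001100000011001100110011
  ((((~b | d) & (a | ~c)) & d) & c) = 00000000000000000000001100000011
  ~d = 11001100110011001100110011001100
  ~e = 10101010101010101010101010101010
  (~d & ~e) = 10001000100010001000100010001000
  (~c | (~d & ~e)) = 11111000111110001111100011111000
  (((((~b | d) & (a | ~c)) & d) & c) | (~c | (~d & ~e))) = 11111000111110001111101111111011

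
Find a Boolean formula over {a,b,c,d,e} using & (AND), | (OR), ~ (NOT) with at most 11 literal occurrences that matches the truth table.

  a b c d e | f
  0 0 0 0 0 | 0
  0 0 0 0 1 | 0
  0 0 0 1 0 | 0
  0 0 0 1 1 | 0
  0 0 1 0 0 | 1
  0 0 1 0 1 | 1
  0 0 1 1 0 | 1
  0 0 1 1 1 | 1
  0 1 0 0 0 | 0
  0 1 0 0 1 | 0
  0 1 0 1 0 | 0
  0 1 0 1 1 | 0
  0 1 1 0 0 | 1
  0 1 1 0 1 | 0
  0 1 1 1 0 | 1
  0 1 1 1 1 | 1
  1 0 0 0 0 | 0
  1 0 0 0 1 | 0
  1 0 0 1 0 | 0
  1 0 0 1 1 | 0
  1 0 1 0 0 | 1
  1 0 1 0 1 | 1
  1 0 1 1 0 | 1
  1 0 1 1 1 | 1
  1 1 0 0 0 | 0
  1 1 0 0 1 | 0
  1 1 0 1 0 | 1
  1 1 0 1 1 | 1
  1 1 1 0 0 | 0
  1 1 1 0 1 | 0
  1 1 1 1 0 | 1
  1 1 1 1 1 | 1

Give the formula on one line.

(((((~e & ~a) | d) | ~b) & c) | ((a & d) & b))

  ~e = 10101010101010101010101010101010
  ~a = 11111111111111110000000000000000
  (~e & ~a) = 10101010101010100000000000000000
  ((~e & ~a) | d) = 10111011101110110011001100110011
  ~b = 11111111000000001111111100000000
  (((~e & ~a) | d) | ~b) = 11111111101110111111111100110011
  ((((~e & ~a) | d) | ~b) & c) = 00001111000010110000111100000011
  (a & d) = 00000000000000000011001100110011
  ((a & d) & b) = 00000000000000000000000000110011
  (((((~e & ~a) | d) | ~b) & c) | ((a & d) & b)) = 00001111000010110000111100110011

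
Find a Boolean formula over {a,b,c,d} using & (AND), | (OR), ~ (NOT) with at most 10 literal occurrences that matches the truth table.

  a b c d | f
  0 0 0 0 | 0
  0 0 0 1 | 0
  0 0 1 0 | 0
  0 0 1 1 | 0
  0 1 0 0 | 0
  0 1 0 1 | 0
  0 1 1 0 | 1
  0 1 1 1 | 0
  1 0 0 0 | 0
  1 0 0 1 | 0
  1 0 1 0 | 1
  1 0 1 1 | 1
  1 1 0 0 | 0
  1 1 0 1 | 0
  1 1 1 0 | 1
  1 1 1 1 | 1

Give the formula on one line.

((b | (a | ((~d | b) & ~c))) & (c & ((c & a) | ~d)))

  ~d = 1010101010101010
  (~d | b) = 1010111110101111
  ~c = 1100110011001100
  ((~d | b) & ~c) = 1000110010001100
  (a | ((~d | b) & ~c)) = 1000110011111111
  (b | (a | ((~d | b) & ~c))) = 1000111111111111
  (c & a) = 0000000000110011
  ((c & a) | ~d) = 1010101010111011
  (c & ((c & a) | ~d)) = 0010001000110011
  ((b | (a | ((~d | b) & ~c))) & (c & ((c & a) | ~d))) = 0000001000110011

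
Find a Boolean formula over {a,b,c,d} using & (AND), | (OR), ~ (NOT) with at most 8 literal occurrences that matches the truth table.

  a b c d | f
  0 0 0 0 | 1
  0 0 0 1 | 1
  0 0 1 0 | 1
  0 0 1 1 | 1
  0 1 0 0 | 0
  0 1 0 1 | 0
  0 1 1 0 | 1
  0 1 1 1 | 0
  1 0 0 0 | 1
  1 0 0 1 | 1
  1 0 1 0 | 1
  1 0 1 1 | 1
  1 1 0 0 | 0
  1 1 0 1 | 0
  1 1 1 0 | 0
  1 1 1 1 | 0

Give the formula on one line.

(~b | (((~d | a) & ~a) & c))

  ~b = 1111000011110000
  ~d = 1010101010101010
  (~d | a) = 1010101011111111
  ~a = 1111111100000000
  ((~d | a) & ~a) = 1010101000000000
  (((~d | a) & ~a) & c) = 0010001000000000
  (~b | (((~d | a) & ~a) & c)) = 1111001011110000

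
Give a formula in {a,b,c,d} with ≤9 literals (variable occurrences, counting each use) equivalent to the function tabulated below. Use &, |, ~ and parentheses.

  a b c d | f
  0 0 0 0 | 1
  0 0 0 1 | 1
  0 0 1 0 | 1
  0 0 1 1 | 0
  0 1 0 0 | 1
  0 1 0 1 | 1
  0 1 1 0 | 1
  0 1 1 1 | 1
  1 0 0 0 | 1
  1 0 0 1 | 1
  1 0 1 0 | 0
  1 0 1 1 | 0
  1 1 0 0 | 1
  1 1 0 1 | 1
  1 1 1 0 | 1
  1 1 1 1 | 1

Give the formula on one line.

  ~c = 1100110011001100
  ~b = 1111000011110000
  (a | d) = 0101010111111111
  (~b | (a | d)) = 1111010111111111
  (~c & (~b | (a | d))) = 1100010011001100
  ~d = 1010101010101010
  ~a = 1111111100000000
  (~d & ~a) = 1010101000000000
  (b | (~d & ~a)) = 1010111100001111
  ((~c & (~b | (a | d))) | (b | (~d & ~a))) = 1110111111001111

((~c & (~b | (a | d))) | (b | (~d & ~a)))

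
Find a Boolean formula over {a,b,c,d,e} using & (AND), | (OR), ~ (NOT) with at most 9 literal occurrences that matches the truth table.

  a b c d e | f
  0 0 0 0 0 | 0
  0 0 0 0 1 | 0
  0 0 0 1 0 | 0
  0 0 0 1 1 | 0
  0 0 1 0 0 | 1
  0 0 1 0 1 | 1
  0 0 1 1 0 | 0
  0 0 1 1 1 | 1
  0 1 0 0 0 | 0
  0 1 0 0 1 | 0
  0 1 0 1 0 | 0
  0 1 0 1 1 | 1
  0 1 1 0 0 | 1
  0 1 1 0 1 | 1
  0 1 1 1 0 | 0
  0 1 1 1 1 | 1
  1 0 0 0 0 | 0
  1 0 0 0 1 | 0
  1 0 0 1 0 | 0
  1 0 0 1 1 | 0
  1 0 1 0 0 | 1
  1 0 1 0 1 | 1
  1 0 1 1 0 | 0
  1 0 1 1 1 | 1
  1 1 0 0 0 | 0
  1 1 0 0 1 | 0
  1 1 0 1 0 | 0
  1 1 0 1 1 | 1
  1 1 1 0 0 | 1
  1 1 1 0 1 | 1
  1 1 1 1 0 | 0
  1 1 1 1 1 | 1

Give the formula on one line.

((c | d) & ((e | ~d) & (c | b)))

  (c | d) = 00111111001111110011111100111111
  ~d = 11001100110011001100110011001100
  (e | ~d) = 11011101110111011101110111011101
  (c | b) = 00001111111111110000111111111111
  ((e | ~d) & (c | b)) = 00001101110111010000110111011101
  ((c | d) & ((e | ~d) & (c | b))) = 00001101000111010000110100011101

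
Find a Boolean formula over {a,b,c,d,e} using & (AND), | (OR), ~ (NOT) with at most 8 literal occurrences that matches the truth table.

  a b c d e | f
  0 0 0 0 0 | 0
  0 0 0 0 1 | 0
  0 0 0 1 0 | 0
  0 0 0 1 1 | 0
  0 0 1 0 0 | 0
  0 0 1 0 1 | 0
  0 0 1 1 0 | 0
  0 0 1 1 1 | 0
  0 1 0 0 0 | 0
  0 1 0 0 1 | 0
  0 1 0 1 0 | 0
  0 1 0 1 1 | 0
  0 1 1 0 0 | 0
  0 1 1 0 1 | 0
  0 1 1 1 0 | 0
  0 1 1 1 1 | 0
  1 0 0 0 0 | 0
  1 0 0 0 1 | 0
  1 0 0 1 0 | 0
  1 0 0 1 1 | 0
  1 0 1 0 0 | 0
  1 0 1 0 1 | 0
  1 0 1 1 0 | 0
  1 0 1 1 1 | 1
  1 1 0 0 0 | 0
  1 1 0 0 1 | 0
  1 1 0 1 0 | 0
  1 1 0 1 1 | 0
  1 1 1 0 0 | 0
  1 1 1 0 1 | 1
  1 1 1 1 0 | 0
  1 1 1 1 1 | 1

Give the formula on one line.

  (c & e) = 00000101000001010000010100000101
  (d | b) = 00110011111111110011001111111111
  ((c & e) & (d | b)) = 00000001000001010000000100000101
  (a & ((c & e) & (d | b))) = 00000000000000000000000100000101

(a & ((c & e) & (d | b)))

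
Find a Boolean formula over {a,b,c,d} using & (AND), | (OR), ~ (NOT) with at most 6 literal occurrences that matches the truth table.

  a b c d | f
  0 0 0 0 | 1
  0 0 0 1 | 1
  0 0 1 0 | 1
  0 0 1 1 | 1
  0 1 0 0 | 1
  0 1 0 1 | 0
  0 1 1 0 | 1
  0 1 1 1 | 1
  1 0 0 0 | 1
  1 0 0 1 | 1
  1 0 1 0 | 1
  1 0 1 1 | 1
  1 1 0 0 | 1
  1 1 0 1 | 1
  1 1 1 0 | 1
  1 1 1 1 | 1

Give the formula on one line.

  (a | c) = 0011001111111111
  ~d = 1010101010101010
  ~b = 1111000011110000
  (d & ~b) = 0101000001010000
  (~d | (d & ~b)) = 1111101011111010
  ((a | c) | (~d | (d & ~b))) = 1111101111111111

((a | c) | (~d | (d & ~b)))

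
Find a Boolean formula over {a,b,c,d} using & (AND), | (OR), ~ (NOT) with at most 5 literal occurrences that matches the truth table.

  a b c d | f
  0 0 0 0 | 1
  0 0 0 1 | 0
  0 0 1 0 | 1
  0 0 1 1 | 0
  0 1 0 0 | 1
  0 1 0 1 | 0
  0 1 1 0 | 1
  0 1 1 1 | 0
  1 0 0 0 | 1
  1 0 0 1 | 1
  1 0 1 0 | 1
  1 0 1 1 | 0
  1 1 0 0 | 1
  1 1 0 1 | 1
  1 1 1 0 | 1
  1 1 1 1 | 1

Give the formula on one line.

((d & (a & (b | ~c))) | ~d)

  ~c = 1100110011001100
  (b | ~c) = 1100111111001111
  (a & (b | ~c)) = 0000000011001111
  (d & (a & (b | ~c))) = 0000000001000101
  ~d = 1010101010101010
  ((d & (a & (b | ~c))) | ~d) = 1010101011101111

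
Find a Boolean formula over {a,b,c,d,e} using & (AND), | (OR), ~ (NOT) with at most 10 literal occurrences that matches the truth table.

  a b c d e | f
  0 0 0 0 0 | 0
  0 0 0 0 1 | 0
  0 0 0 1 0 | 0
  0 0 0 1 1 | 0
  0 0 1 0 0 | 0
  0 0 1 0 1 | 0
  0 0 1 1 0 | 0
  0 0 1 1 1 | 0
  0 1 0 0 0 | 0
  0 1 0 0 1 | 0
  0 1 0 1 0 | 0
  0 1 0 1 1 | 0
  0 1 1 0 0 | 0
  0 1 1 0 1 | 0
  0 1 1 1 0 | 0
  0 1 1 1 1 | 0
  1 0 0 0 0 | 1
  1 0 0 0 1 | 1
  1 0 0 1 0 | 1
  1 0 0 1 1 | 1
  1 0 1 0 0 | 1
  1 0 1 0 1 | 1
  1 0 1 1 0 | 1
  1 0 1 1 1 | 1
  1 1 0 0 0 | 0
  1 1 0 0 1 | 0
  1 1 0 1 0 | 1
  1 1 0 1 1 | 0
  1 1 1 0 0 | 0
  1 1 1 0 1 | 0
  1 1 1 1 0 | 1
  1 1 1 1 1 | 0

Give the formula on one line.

  (a | e) = 01010101010101011111111111111111
  ~b = 11111111000000001111111100000000
  (~b & a) = 00000000000000001111111100000000
  (b | c) = 00001111111111110000111111111111
  ~e = 10101010101010101010101010101010
  ((b | c) & ~e) = 00001010101010100000101010101010
  (d & ((b | c) & ~e)) = 00000010001000100000001000100010
  ((~b & a) | (d & ((b | c) & ~e))) = 00000010001000101111111100100010
  ((a | e) & ((~b & a) | (d & ((b | c) & ~e)))) = 00000000000000001111111100100010

((a | e) & ((~b & a) | (d & ((b | c) & ~e))))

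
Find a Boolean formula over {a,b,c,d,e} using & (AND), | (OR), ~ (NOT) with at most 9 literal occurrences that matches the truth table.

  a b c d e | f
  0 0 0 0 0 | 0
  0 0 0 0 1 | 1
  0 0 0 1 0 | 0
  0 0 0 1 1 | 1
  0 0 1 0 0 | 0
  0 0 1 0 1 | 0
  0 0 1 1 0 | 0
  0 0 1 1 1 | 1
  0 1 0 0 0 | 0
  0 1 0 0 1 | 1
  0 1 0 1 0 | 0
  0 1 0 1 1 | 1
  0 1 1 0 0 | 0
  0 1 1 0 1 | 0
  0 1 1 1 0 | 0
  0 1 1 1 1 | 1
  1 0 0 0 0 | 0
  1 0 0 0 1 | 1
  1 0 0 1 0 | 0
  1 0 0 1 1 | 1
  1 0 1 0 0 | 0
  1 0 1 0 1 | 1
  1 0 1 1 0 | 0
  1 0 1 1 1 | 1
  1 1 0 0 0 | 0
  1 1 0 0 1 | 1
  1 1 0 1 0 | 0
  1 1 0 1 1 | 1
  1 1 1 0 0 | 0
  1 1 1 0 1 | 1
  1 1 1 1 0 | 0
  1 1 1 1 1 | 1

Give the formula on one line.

(e & ((~c | d) | ((((~d | ~e) | ~c) & a) | d)))

  ~c = 11110000111100001111000011110000
  (~c | d) = 11110011111100111111001111110011
  ~d = 11001100110011001100110011001100
  ~e = 10101010101010101010101010101010
  (~d | ~e) = 11101110111011101110111011101110
  ((~d | ~e) | ~c) = 11111110111111101111111011111110
  (((~d | ~e) | ~c) & a) = 00000000000000001111111011111110
  ((((~d | ~e) | ~c) & a) | d) = 00110011001100111111111111111111
  ((~c | d) | ((((~d | ~e) | ~c) & a) | d)) = 11110011111100111111111111111111
  (e & ((~c | d) | ((((~d | ~e) | ~c) & a) | d))) = 01010001010100010101010101010101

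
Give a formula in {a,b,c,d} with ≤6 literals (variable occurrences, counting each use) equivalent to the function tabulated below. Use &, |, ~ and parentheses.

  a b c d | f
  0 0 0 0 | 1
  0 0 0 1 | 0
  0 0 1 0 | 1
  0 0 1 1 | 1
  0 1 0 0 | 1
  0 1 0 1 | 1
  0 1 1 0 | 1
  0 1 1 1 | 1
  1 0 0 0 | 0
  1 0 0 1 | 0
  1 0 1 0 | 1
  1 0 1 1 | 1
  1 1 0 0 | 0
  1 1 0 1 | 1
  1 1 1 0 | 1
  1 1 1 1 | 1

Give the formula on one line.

((d & b) | ((~d & ~a) | c))

  (d & b) = 0000010100000101
  ~d = 1010101010101010
  ~a = 1111111100000000
  (~d & ~a) = 1010101000000000
  ((~d & ~a) | c) = 1011101100110011
  ((d & b) | ((~d & ~a) | c)) = 1011111100110111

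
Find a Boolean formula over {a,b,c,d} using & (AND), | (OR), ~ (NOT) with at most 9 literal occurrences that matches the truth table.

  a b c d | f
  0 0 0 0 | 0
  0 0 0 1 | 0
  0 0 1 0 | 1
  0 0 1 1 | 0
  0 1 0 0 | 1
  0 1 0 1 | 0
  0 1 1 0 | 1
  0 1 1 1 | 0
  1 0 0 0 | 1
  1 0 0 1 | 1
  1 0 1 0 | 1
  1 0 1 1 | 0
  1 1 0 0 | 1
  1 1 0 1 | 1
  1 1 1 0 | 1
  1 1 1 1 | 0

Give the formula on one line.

((~d & c) | ((~c & a) | (((b | d) & ~d) & ~c)))

  ~d = 1010101010101010
  (~d & c) = 0010001000100010
  ~c = 1100110011001100
  (~c & a) = 0000000011001100
  (b | d) = 0101111101011111
  ((b | d) & ~d) = 0000101000001010
  (((b | d) & ~d) & ~c) = 0000100000001000
  ((~c & a) | (((b | d) & ~d) & ~c)) = 0000100011001100
  ((~d & c) | ((~c & a) | (((b | d) & ~d) & ~c))) = 0010101011101110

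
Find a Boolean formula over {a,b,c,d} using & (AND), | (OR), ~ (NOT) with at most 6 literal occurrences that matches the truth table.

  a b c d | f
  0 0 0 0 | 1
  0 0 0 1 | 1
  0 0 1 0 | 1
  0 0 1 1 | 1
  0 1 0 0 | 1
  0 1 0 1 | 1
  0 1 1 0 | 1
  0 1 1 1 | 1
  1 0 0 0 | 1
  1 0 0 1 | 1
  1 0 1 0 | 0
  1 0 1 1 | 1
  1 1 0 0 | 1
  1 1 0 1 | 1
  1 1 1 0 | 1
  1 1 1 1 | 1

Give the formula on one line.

  ~a = 1111111100000000
  ~c = 1100110011001100
  (~a | ~c) = 1111111111001100
  (b & a) = 0000000000001111
  ((b & a) | d) = 0101010101011111
  (((b & a) | d) | ~a) = 1111111101011111
  ((~a | ~c) | (((b & a) | d) | ~a)) = 1111111111011111

((~a | ~c) | (((b & a) | d) | ~a))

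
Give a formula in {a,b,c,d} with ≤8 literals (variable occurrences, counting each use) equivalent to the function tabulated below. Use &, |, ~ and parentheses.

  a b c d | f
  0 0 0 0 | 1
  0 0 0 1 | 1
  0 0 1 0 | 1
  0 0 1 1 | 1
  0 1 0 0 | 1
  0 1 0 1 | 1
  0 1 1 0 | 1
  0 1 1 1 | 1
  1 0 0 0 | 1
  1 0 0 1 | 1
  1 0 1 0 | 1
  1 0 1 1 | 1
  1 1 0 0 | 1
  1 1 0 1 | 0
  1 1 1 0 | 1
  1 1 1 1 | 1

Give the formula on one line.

  ~d = 1010101010101010
  (c | ~d) = 1011101110111011
  ~a = 1111111100000000
  ((c | ~d) | ~a) = 1111111110111011
  ~b = 1111000011110000
  (c | ~b) = 1111001111110011
  (((c | ~d) | ~a) | (c | ~b)) = 1111111111111011

(((c | ~d) | ~a) | (c | ~b))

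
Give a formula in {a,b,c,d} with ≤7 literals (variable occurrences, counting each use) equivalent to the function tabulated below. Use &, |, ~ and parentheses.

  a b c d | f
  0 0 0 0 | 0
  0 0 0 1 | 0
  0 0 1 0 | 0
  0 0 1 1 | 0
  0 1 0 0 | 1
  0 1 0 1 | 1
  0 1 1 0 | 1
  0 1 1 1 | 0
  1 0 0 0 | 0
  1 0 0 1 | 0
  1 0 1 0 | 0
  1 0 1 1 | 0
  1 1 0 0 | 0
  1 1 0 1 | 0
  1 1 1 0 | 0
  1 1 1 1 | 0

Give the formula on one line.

  (c & a) = 0000000000110011
  ((c & a) | b) = 0000111100111111
  ~a = 1111111100000000
  (((c & a) | b) & ~a) = 0000111100000000
  ~d = 1010101010101010
  ~c = 1100110011001100
  (~d | ~c) = 1110111011101110
  ((((c & a) | b) & ~a) & (~d | ~c)) = 0000111000000000

((((c & a) | b) & ~a) & (~d | ~c))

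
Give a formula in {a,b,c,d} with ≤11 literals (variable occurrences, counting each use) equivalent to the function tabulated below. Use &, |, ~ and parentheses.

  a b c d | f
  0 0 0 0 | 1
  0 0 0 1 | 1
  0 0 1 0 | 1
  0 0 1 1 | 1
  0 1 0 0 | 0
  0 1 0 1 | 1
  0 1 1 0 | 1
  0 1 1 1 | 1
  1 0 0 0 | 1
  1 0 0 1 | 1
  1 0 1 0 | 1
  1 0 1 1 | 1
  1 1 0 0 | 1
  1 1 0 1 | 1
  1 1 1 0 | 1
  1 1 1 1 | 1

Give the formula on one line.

((((c & ~d) & b) | (~b | a)) | ((d | c) & b))

  ~d = 1010101010101010
  (c & ~d) = 0010001000100010
  ((c & ~d) & b) = 0000001000000010
  ~b = 1111000011110000
  (~b | a) = 1111000011111111
  (((c & ~d) & b) | (~b | a)) = 1111001011111111
  (d | c) = 0111011101110111
  ((d | c) & b) = 0000011100000111
  ((((c & ~d) & b) | (~b | a)) | ((d | c) & b)) = 1111011111111111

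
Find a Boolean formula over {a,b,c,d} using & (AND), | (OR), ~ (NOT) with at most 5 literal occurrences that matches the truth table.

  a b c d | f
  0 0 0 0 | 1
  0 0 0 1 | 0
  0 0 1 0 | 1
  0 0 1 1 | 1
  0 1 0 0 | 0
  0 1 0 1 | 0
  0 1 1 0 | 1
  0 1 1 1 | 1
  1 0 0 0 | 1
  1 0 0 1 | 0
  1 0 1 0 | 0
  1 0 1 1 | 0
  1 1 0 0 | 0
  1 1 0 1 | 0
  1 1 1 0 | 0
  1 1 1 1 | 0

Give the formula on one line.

(((~b & ~c) & ~d) | (c & ~a))

  ~b = 1111000011110000
  ~c = 1100110011001100
  (~b & ~c) = 1100000011000000
  ~d = 1010101010101010
  ((~b & ~c) & ~d) = 1000000010000000
  ~a = 1111111100000000
  (c & ~a) = 0011001100000000
  (((~b & ~c) & ~d) | (c & ~a)) = 1011001110000000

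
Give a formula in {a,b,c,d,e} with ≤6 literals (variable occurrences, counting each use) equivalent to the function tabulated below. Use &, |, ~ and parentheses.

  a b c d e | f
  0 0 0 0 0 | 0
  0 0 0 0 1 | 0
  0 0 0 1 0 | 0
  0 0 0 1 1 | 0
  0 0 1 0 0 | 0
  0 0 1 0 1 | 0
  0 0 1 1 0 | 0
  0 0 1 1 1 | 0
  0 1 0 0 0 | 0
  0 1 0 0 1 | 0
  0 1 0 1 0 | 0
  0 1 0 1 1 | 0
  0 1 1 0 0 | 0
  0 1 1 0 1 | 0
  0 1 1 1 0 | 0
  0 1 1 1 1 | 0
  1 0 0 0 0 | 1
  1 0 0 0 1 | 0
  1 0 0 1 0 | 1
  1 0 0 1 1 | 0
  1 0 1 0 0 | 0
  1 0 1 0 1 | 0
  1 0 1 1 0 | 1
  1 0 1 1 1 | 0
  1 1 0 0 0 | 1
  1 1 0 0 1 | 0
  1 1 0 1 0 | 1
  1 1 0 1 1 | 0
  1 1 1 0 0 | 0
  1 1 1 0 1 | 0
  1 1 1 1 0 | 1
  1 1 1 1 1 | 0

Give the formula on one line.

(((d | ~c) & ~e) & a)

  ~c = 11110000111100001111000011110000
  (d | ~c) = 11110011111100111111001111110011
  ~e = 10101010101010101010101010101010
  ((d | ~c) & ~e) = 10100010101000101010001010100010
  (((d | ~c) & ~e) & a) = 00000000000000001010001010100010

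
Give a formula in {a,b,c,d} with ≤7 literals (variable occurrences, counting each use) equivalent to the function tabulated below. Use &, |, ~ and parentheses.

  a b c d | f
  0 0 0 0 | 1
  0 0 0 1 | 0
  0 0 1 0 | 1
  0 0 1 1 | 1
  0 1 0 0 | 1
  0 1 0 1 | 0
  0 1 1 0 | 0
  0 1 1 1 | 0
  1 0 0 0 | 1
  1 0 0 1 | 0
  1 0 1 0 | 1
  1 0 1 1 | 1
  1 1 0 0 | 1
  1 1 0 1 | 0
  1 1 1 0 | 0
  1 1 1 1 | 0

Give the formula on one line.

  ~d = 1010101010101010
  (~d | c) = 1011101110111011
  ~b = 1111000011110000
  ~c = 1100110011001100
  (~b | ~c) = 1111110011111100
  ((~d | c) & (~b | ~c)) = 1011100010111000

((~d | c) & (~b | ~c))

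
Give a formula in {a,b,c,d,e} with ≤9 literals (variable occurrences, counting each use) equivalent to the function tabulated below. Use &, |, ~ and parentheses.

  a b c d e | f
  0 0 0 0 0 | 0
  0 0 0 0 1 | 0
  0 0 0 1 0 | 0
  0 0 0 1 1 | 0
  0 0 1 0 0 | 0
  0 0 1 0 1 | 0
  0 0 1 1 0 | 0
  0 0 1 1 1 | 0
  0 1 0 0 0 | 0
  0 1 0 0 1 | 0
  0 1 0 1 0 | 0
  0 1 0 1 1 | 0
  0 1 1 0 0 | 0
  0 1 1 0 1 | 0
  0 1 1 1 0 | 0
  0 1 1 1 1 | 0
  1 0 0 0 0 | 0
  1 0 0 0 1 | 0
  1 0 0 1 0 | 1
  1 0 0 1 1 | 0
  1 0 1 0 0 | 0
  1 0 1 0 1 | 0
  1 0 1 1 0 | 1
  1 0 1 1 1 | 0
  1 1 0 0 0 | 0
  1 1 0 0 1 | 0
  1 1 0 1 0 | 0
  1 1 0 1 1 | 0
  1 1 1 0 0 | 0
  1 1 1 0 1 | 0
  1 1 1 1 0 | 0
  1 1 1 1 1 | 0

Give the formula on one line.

(((b | (a & ~e)) & ~b) & (d | ~a))

  ~e = 10101010101010101010101010101010
  (a & ~e) = 00000000000000001010101010101010
  (b | (a & ~e)) = 00000000111111111010101011111111
  ~b = 11111111000000001111111100000000
  ((b | (a & ~e)) & ~b) = 00000000000000001010101000000000
  ~a = 11111111111111110000000000000000
  (d | ~a) = 11111111111111110011001100110011
  (((b | (a & ~e)) & ~b) & (d | ~a)) = 00000000000000000010001000000000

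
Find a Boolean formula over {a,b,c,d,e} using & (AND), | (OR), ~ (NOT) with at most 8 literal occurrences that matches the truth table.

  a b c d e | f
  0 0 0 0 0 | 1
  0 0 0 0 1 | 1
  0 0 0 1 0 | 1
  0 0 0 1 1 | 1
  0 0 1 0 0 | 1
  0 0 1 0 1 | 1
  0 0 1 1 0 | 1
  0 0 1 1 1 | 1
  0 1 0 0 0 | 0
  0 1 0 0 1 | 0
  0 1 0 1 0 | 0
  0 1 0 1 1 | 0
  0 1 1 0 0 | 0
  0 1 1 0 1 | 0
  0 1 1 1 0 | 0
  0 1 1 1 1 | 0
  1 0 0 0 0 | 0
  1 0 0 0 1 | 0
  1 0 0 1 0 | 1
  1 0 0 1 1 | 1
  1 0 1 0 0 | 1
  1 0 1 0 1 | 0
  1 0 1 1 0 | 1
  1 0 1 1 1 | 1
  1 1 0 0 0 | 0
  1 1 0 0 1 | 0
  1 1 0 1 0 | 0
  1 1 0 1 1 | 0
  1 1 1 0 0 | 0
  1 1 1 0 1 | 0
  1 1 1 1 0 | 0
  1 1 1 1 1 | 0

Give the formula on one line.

(((c & ~e) | (d | ~a)) & ~b)

  ~e = 10101010101010101010101010101010
  (c & ~e) = 00001010000010100000101000001010
  ~a = 11111111111111110000000000000000
  (d | ~a) = 11111111111111110011001100110011
  ((c & ~e) | (d | ~a)) = 11111111111111110011101100111011
  ~b = 11111111000000001111111100000000
  (((c & ~e) | (d | ~a)) & ~b) = 11111111000000000011101100000000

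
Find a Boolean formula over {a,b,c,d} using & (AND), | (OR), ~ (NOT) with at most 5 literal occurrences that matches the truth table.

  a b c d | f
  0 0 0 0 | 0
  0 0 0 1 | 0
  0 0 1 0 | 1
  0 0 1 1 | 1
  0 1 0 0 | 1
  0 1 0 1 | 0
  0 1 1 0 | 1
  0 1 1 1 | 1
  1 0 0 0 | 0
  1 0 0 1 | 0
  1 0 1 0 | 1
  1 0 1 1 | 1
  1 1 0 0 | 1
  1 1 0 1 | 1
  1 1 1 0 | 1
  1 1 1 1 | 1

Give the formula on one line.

  ~d = 1010101010101010
  ~a = 1111111100000000
  (~d & ~a) = 1010101000000000
  ((~d & ~a) | a) = 1010101011111111
  (((~d & ~a) | a) & b) = 0000101000001111
  (c | (((~d & ~a) | a) & b)) = 0011101100111111

(c | (((~d & ~a) | a) & b))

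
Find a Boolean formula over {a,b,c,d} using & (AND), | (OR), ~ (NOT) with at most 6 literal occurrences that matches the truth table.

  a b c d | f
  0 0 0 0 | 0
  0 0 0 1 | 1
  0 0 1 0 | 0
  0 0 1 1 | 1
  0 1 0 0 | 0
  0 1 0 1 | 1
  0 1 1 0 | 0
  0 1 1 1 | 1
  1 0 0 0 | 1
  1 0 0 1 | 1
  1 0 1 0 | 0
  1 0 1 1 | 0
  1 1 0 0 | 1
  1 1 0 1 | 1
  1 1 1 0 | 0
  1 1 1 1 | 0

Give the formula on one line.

((~a | ~c) & (d | a))

  ~a = 1111111100000000
  ~c = 1100110011001100
  (~a | ~c) = 1111111111001100
  (d | a) = 0101010111111111
  ((~a | ~c) & (d | a)) = 0101010111001100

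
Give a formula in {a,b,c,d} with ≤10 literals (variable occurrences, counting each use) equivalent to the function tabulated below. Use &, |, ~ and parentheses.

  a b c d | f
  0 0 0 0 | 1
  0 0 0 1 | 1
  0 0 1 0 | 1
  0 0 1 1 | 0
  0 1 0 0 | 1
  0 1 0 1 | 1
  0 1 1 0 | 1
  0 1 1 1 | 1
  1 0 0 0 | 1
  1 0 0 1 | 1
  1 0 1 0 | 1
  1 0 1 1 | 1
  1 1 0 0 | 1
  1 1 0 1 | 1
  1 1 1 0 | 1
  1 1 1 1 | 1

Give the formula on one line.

(~d | ((a | (~c | (~d & b))) | (b & c)))

  ~d = 1010101010101010
  ~c = 1100110011001100
  (~d & b) = 0000101000001010
  (~c | (~d & b)) = 1100111011001110
  (a | (~c | (~d & b))) = 1100111011111111
  (b & c) = 0000001100000011
  ((a | (~c | (~d & b))) | (b & c)) = 1100111111111111
  (~d | ((a | (~c | (~d & b))) | (b & c))) = 1110111111111111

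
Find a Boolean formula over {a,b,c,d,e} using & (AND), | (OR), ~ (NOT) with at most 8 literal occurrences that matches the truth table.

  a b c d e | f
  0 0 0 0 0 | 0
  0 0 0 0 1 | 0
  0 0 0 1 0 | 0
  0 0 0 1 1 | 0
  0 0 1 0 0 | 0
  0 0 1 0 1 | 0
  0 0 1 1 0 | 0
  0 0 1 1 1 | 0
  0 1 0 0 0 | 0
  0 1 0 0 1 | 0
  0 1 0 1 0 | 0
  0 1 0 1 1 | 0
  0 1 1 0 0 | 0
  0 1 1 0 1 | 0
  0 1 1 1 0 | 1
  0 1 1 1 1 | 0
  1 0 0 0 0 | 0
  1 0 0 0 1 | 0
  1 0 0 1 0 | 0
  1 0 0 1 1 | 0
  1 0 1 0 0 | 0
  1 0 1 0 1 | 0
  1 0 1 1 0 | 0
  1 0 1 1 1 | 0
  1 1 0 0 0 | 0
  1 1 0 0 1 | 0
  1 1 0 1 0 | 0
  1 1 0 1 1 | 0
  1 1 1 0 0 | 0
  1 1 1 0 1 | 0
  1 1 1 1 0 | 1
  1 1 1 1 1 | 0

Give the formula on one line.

((~e & ((c | e) & (a | ~e))) & (b & d))

  ~e = 10101010101010101010101010101010
  (c | e) = 01011111010111110101111101011111
  (a | ~e) = 10101010101010101111111111111111
  ((c | e) & (a | ~e)) = 00001010000010100101111101011111
  (~e & ((c | e) & (a | ~e))) = 00001010000010100000101000001010
  (b & d) = 00000000001100110000000000110011
  ((~e & ((c | e) & (a | ~e))) & (b & d)) = 00000000000000100000000000000010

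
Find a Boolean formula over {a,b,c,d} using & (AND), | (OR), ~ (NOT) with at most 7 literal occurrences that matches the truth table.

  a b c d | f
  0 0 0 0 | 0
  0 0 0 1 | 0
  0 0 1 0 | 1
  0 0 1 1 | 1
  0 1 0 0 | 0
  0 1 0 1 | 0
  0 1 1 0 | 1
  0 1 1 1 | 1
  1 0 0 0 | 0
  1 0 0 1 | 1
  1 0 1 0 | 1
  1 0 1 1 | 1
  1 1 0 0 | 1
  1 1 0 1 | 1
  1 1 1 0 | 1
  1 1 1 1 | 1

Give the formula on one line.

(c | (((~c & a) | c) & (d | b)))

  ~c = 1100110011001100
  (~c & a) = 0000000011001100
  ((~c & a) | c) = 0011001111111111
  (d | b) = 0101111101011111
  (((~c & a) | c) & (d | b)) = 0001001101011111
  (c | (((~c & a) | c) & (d | b))) = 0011001101111111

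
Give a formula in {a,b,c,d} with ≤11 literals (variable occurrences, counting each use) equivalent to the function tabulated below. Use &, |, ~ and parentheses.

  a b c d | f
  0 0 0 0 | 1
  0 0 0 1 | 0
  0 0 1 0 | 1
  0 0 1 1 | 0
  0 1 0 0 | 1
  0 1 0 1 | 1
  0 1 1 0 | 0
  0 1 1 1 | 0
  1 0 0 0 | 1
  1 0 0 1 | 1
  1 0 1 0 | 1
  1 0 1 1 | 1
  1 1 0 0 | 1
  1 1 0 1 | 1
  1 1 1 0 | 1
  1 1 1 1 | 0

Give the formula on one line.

(((~d | ((~d | ~b) & a)) & (~b | a)) | (b & ~c))

  ~d = 1010101010101010
  ~b = 1111000011110000
  (~d | ~b) = 1111101011111010
  ((~d | ~b) & a) = 0000000011111010
  (~d | ((~d | ~b) & a)) = 1010101011111010
  (~b | a) = 1111000011111111
  ((~d | ((~d | ~b) & a)) & (~b | a)) = 1010000011111010
  ~c = 1100110011001100
  (b & ~c) = 0000110000001100
  (((~d | ((~d | ~b) & a)) & (~b | a)) | (b & ~c)) = 1010110011111110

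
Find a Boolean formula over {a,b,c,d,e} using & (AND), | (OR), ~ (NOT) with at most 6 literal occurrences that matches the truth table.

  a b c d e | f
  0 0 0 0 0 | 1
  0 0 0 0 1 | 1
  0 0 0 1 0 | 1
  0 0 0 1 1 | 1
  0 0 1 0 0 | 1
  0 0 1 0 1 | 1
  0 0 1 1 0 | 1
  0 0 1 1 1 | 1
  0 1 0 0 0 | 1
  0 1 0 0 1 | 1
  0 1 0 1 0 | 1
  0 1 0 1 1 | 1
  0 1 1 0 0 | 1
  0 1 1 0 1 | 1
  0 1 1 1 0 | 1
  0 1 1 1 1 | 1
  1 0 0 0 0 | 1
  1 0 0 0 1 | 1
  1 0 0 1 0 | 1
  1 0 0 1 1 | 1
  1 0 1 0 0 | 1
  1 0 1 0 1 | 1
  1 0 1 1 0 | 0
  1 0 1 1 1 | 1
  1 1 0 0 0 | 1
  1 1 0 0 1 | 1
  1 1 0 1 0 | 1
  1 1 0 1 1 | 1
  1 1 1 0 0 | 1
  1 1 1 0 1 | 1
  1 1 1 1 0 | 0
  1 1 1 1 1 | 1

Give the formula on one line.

(~a | ((e | ~d) | ~c))

  ~a = 11111111111111110000000000000000
  ~d = 11001100110011001100110011001100
  (e | ~d) = 11011101110111011101110111011101
  ~c = 11110000111100001111000011110000
  ((e | ~d) | ~c) = 11111101111111011111110111111101
  (~a | ((e | ~d) | ~c)) = 11111111111111111111110111111101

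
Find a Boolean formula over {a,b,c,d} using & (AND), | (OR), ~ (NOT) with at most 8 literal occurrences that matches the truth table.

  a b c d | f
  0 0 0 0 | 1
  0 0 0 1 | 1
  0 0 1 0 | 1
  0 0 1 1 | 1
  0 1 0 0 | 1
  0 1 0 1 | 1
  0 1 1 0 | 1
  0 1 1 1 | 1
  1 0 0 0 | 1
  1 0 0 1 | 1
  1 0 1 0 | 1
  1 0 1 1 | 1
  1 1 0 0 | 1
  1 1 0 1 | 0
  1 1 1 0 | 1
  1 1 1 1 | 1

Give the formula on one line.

((((b & c) | ~a) | ~b) | ~d)

  (b & c) = 0000001100000011
  ~a = 1111111100000000
  ((b & c) | ~a) = 1111111100000011
  ~b = 1111000011110000
  (((b & c) | ~a) | ~b) = 1111111111110011
  ~d = 1010101010101010
  ((((b & c) | ~a) | ~b) | ~d) = 1111111111111011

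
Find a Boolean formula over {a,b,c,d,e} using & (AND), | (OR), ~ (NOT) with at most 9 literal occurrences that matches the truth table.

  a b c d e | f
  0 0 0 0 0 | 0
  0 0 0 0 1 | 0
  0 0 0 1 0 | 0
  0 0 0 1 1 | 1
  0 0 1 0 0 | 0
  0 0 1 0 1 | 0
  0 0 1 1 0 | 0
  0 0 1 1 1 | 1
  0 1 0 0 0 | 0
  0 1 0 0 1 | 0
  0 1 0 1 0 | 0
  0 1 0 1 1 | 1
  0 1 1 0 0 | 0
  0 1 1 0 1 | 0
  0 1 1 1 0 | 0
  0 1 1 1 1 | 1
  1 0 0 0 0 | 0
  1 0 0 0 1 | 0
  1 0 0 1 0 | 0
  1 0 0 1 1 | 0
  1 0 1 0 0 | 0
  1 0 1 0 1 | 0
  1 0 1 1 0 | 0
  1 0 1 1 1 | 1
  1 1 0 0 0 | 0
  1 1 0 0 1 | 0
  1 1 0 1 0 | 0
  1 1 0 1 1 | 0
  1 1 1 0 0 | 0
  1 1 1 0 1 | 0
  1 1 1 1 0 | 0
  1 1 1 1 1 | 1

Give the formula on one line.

((e & d) & ((c | (~b & ~a)) | ((d & ~a) | ~d)))

  (e & d) = 00010001000100010001000100010001
  ~b = 11111111000000001111111100000000
  ~a = 11111111111111110000000000000000
  (~b & ~a) = 11111111000000000000000000000000
  (c | (~b & ~a)) = 11111111000011110000111100001111
  (d & ~a) = 00110011001100110000000000000000
  ~d = 11001100110011001100110011001100
  ((d & ~a) | ~d) = 11111111111111111100110011001100
  ((c | (~b & ~a)) | ((d & ~a) | ~d)) = 11111111111111111100111111001111
  ((e & d) & ((c | (~b & ~a)) | ((d & ~a) | ~d))) = 00010001000100010000000100000001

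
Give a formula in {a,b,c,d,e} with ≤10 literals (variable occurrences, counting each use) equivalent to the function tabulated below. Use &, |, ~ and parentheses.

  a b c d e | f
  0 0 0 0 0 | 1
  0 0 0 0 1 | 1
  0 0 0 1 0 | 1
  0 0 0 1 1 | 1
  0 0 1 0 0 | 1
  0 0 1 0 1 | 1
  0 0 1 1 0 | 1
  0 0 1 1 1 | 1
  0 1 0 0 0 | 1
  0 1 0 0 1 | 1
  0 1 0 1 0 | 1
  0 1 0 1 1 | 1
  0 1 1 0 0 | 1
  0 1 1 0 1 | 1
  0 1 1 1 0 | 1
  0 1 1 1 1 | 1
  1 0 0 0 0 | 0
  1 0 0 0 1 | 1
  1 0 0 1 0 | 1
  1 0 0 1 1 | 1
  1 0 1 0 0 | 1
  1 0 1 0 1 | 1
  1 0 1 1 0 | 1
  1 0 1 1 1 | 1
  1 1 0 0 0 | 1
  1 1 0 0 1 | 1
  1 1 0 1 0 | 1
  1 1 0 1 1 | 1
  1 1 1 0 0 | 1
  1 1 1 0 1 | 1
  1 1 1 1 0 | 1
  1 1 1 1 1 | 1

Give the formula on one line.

((((d | (~d & e)) | b) | ~a) | (a & c))

  ~d = 11001100110011001100110011001100
  (~d & e) = 01000100010001000100010001000100
  (d | (~d & e)) = 01110111011101110111011101110111
  ((d | (~d & e)) | b) = 01110111111111110111011111111111
  ~a = 11111111111111110000000000000000
  (((d | (~d & e)) | b) | ~a) = 11111111111111110111011111111111
  (a & c) = 00000000000000000000111100001111
  ((((d | (~d & e)) | b) | ~a) | (a & c)) = 11111111111111110111111111111111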